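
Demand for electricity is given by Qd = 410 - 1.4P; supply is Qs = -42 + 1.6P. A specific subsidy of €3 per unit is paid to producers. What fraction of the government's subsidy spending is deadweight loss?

DWL / government spending = 42/7549

Pre-subsidy: 410 - 1.4P = -42 + 1.6P gives P* = 452/3, Q* = 2986/15.
With the subsidy, sellers receive Ps = Pb + 3 for each unit, where Pb is the price buyers pay.
Supply in terms of Pb becomes Qs = -42 + 1.6(Pb + 3) = -37.2 + 1.6Pb. Setting this equal to demand: 410 - 1.4Pb = -37.2 + 1.6Pb, so Pb = 2236/15.
Sellers receive Ps = 2236/15 + 3 = 2281/15; Q' = 410 − 1.4·(2236/15) = 15098/75.
ΔCS = ½(2986/15 + 15098/75)(452/3 − 2236/15) = 120112/375; ΔPS = ½(2986/15 + 15098/75)(2281/15 − 452/3) = 105098/375.
Government spending = 3 × 15098/75 = 603.92.
DWL = ½ × 3 × (15098/75 − 2986/15) = 3.36; fraction = 3.36 / 603.92 = 42/7549.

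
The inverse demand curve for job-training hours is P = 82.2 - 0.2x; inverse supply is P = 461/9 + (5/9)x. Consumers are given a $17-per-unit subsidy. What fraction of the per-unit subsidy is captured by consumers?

Consumer share = 9/34

Pre-subsidy: 82.2 - 0.2x = 461/9 + (5/9)x gives x* = 41 and P* = 74.
With the rebate, buyers effectively pay Pb = Ps − 17, where Ps is the price sellers receive.
On the curves, Pb = 82.2 - 0.2x and Ps = 461/9 + (5/9)x; the wedge Ps − Pb = 17 gives 461/9 + (5/9)x − (82.2 - 0.2x) = 17, so x' = 63.5.
Then Pb = 82.2 − 0.2·63.5 = 69.5 and Ps = 461/9 + (5/9)·63.5 = 86.5.
Buyers' price falls by P* − Pb = 74 − 69.5 = 4.5; sellers' price rises by Ps − P* = 86.5 − 74 = 12.5.
So consumers capture 4.5/17 = 9/34 of each unit of subsidy.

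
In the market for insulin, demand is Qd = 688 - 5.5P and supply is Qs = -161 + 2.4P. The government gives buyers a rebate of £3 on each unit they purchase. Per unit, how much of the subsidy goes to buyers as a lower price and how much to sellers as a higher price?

Pre-subsidy: 688 - 5.5P = -161 + 2.4P gives P* = 8490/79, Q* = 7657/79.
With the rebate, buyers effectively pay Pb = Ps − 3, where Ps is the price sellers receive.
Demand in terms of Ps becomes Qd = 688 − 5.5(Ps − 3) = 704.5 - 5.5Ps. Setting this equal to supply: 704.5 - 5.5Ps = -161 + 2.4Ps, so Ps = 8655/79.
Buyers pay Pb = 8655/79 − 3 = 8418/79; Q' = -161 + 2.4·(8655/79) = 8053/79.
Buyers' price falls by P* − Pb = 8490/79 − 8418/79 = 72/79; sellers' price rises by Ps − P* = 8655/79 − 8490/79 = 165/79.

Buyers gain 72/79 per unit; sellers gain 165/79 per unit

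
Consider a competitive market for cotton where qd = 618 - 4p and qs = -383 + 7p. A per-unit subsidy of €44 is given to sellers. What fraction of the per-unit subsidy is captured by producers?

Producer share = 4/11

Pre-subsidy: 618 - 4p = -383 + 7p gives p* = 91, q* = 254.
With the subsidy, sellers receive ps = pb + 44 for each unit, where pb is the price buyers pay.
Supply in terms of pb becomes qs = -383 + 7(pb + 44) = -75 + 7pb. Setting this equal to demand: 618 - 4pb = -75 + 7pb, so pb = 63.
Sellers receive ps = 63 + 44 = 107; q' = 618 − 4·63 = 366.
Buyers' price falls by p* − pb = 91 − 63 = 28; sellers' price rises by ps − p* = 107 − 91 = 16.
So producers capture 16/44 = 4/11 of each unit of subsidy.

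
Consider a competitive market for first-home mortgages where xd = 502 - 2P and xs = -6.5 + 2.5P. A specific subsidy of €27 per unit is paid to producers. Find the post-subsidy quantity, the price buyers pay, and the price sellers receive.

x' = 306; buyers pay €98; sellers receive €125

Pre-subsidy: 502 - 2P = -6.5 + 2.5P gives P* = 113, x* = 276.
With the subsidy, sellers receive Ps = Pb + 27 for each unit, where Pb is the price buyers pay.
Supply in terms of Pb becomes xs = -6.5 + 2.5(Pb + 27) = 61 + 2.5Pb. Setting this equal to demand: 502 - 2Pb = 61 + 2.5Pb, so Pb = 98.
Sellers receive Ps = 98 + 27 = 125; x' = 502 − 2·98 = 306.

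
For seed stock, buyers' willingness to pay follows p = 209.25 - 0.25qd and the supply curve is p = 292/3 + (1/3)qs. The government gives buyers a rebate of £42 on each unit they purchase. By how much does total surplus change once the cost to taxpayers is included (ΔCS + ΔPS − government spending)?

Pre-subsidy: 209.25 - 0.25q = 292/3 + (1/3)q gives q* = 1343/7 and p* = 1129/7.
With the rebate, buyers effectively pay pb = ps − 42, where ps is the price sellers receive.
On the curves, pb = 209.25 - 0.25q and ps = 292/3 + (1/3)q; the wedge ps − pb = 42 gives 292/3 + (1/3)q − (209.25 - 0.25q) = 42, so q' = 1847/7.
Then pb = 209.25 − 0.25·(1847/7) = 1003/7 and ps = 292/3 + (1/3)·(1847/7) = 1297/7.
ΔCS = ½(1343/7 + 1847/7)(1129/7 − 1003/7) = 28710/7; ΔPS = ½(1343/7 + 1847/7)(1297/7 − 1129/7) = 38280/7.
Government spending = 42 × 1847/7 = 11082.
Net change = 28710/7 + 38280/7 − 11082 = -1512. The loss equals the DWL triangle ½·42·72.

Net change in total surplus = -£1512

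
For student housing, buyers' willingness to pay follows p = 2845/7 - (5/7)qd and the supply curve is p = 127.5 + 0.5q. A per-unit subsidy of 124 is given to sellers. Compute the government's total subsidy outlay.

Government cost = 699484/17

Pre-subsidy: 2845/7 - (5/7)q = 127.5 + 0.5q gives q* = 3905/17 and p* = 4120/17.
With the subsidy, sellers receive ps = pb + 124 for each unit, where pb is the price buyers pay.
On the curves, pb = 2845/7 - (5/7)q and ps = 127.5 + 0.5q; the wedge ps − pb = 124 gives 127.5 + 0.5q − (2845/7 - (5/7)q) = 124, so q' = 5641/17.
Then pb = 2845/7 − (5/7)·(5641/17) = 2880/17 and ps = 127.5 + 0.5·(5641/17) = 4988/17.
Government outlay = subsidy × quantity = 124 × 5641/17 = 699484/17.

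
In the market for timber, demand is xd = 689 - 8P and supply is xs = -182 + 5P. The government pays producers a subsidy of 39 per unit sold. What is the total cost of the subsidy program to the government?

Pre-subsidy: 689 - 8P = -182 + 5P gives P* = 67, x* = 153.
With the subsidy, sellers receive Ps = Pb + 39 for each unit, where Pb is the price buyers pay.
Supply in terms of Pb becomes xs = -182 + 5(Pb + 39) = 13 + 5Pb. Setting this equal to demand: 689 - 8Pb = 13 + 5Pb, so Pb = 52.
Sellers receive Ps = 52 + 39 = 91; x' = 689 − 8·52 = 273.
Government outlay = subsidy × quantity = 39 × 273 = 10647.

Government cost = 10647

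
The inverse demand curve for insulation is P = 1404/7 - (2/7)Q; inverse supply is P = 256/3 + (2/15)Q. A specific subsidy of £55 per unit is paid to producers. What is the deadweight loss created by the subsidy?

Deadweight loss = £3609.375

Pre-subsidy: 1404/7 - (2/7)Q = 256/3 + (2/15)Q gives Q* = 275 and P* = 122.
With the subsidy, sellers receive Ps = Pb + 55 for each unit, where Pb is the price buyers pay.
On the curves, Pb = 1404/7 - (2/7)Q and Ps = 256/3 + (2/15)Q; the wedge Ps − Pb = 55 gives 256/3 + (2/15)Q − (1404/7 - (2/7)Q) = 55, so Q' = 406.25.
Then Pb = 1404/7 − (2/7)·406.25 = 84.5 and Ps = 256/3 + (2/15)·406.25 = 139.5.
The subsidy expands output by 406.25 − 275 = 131.25 past the efficient level; on those units the gap between marginal cost and willingness to pay runs from 0 up to 55.
DWL = ½ × 55 × 131.25 = 3609.375.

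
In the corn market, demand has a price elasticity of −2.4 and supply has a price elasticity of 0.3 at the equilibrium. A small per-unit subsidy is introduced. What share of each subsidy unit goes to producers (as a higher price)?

For a small subsidy around the equilibrium, the benefit split depends on the relative slopes, which at a point are proportional to the elasticities.
Buyer share = εs/(εs + |εd|) = 0.3/(0.3 + 2.4) = 1/9; seller share = |εd|/(εs + |εd|) = 8/9.
So producers capture 8/9 of the subsidy.

Producer share = 8/9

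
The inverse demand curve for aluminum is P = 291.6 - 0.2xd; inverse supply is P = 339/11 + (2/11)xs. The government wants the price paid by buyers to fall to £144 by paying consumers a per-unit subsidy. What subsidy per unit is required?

Required subsidy s = £21 per unit

At a buyer price of 144, quantity demanded is 1458 − 5·144 = 738.
Sellers supply 738 only when they receive Ps = 339/11 + (2/11)·738 = 165.
s = Ps − Pb = 165 − 144 = 21.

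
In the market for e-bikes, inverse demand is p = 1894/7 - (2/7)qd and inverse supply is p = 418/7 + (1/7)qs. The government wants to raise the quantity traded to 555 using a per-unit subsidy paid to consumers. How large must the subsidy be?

At q = 555, from the demand curve buyers pay pb = 1894/7 − (2/7)·555 = 112; from the supply curve sellers need ps = 418/7 + (1/7)·555 = 139.
The subsidy must fill the gap: s = ps − pb = 139 − 112 = 27.

Required subsidy s = 27 per unit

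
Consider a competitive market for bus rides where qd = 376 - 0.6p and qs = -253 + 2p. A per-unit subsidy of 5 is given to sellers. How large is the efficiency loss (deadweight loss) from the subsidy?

Pre-subsidy: 376 - 0.6p = -253 + 2p gives p* = 3145/13, q* = 3001/13.
With the subsidy, sellers receive ps = pb + 5 for each unit, where pb is the price buyers pay.
Supply in terms of pb becomes qs = -253 + 2(pb + 5) = -243 + 2pb. Setting this equal to demand: 376 - 0.6pb = -243 + 2pb, so pb = 3095/13.
Sellers receive ps = 3095/13 + 5 = 3160/13; q' = 376 − 0.6·(3095/13) = 3031/13.
The subsidy expands output by 3031/13 − 3001/13 = 30/13 past the efficient level; on those units the gap between marginal cost and willingness to pay runs from 0 up to 5.
DWL = ½ × 5 × 30/13 = 75/13.

Deadweight loss = 75/13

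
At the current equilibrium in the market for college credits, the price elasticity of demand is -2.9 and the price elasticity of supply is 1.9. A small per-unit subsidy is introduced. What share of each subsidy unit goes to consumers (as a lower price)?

Consumer share = 19/48

For a small subsidy around the equilibrium, the benefit split depends on the relative slopes, which at a point are proportional to the elasticities.
Buyer share = εs/(εs + |εd|) = 1.9/(1.9 + 2.9) = 19/48; seller share = |εd|/(εs + |εd|) = 29/48.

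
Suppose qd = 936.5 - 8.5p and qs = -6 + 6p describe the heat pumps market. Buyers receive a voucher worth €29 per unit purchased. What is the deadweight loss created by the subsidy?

Deadweight loss = €1479

Pre-subsidy: 936.5 - 8.5p = -6 + 6p gives p* = 65, q* = 384.
With the rebate, buyers effectively pay pb = ps − 29, where ps is the price sellers receive.
Demand in terms of ps becomes qd = 936.5 − 8.5(ps − 29) = 1183 - 8.5ps. Setting this equal to supply: 1183 - 8.5ps = -6 + 6ps, so ps = 82.
Buyers pay pb = 82 − 29 = 53; q' = -6 + 6·82 = 486.
The subsidy expands output by 486 − 384 = 102 past the efficient level; on those units the gap between marginal cost and willingness to pay runs from 0 up to 29.
DWL = ½ × 29 × 102 = 1479.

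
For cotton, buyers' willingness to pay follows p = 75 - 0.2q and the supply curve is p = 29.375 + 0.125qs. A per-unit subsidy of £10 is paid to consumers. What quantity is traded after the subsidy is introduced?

Pre-subsidy: 75 - 0.2q = 29.375 + 0.125q gives q* = 1825/13 and p* = 610/13.
With the rebate, buyers effectively pay pb = ps − 10, where ps is the price sellers receive.
On the curves, pb = 75 - 0.2q and ps = 29.375 + 0.125q; the wedge ps − pb = 10 gives 29.375 + 0.125q − (75 - 0.2q) = 10, so q' = 2225/13.
Then pb = 75 − 0.2·(2225/13) = 530/13 and ps = 29.375 + 0.125·(2225/13) = 660/13.

q' = 2225/13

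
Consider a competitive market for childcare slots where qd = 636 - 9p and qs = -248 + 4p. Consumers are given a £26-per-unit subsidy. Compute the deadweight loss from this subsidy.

Pre-subsidy: 636 - 9p = -248 + 4p gives p* = 68, q* = 24.
With the rebate, buyers effectively pay pb = ps − 26, where ps is the price sellers receive.
Demand in terms of ps becomes qd = 636 − 9(ps − 26) = 870 - 9ps. Setting this equal to supply: 870 - 9ps = -248 + 4ps, so ps = 86.
Buyers pay pb = 86 − 26 = 60; q' = -248 + 4·86 = 96.
The subsidy expands output by 96 − 24 = 72 past the efficient level; on those units the gap between marginal cost and willingness to pay runs from 0 up to 26.
DWL = ½ × 26 × 72 = 936.

Deadweight loss = £936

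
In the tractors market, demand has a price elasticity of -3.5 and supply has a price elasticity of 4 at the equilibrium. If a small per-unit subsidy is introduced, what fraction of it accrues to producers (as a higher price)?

For a small subsidy around the equilibrium, the benefit split depends on the relative slopes, which at a point are proportional to the elasticities.
Buyer share = εs/(εs + |εd|) = 4/(4 + 3.5) = 8/15; seller share = |εd|/(εs + |εd|) = 7/15.
So producers capture 7/15 of the subsidy.

Producer share = 7/15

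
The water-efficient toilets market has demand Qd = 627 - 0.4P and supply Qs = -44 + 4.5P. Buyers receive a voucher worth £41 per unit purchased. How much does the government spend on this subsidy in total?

Pre-subsidy: 627 - 0.4P = -44 + 4.5P gives P* = 6710/49, Q* = 28039/49.
With the rebate, buyers effectively pay Pb = Ps − 41, where Ps is the price sellers receive.
Demand in terms of Ps becomes Qd = 627 − 0.4(Ps − 41) = 643.4 - 0.4Ps. Setting this equal to supply: 643.4 - 0.4Ps = -44 + 4.5Ps, so Ps = 982/7.
Buyers pay Pb = 982/7 − 41 = 695/7; Q' = -44 + 4.5·(982/7) = 4111/7.
Government outlay = subsidy × quantity = 41 × 4111/7 = 168551/7.

Government cost = 168551/7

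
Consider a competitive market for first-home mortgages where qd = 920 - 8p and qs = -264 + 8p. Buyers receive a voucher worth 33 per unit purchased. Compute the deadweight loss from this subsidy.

Pre-subsidy: 920 - 8p = -264 + 8p gives p* = 74, q* = 328.
With the rebate, buyers effectively pay pb = ps − 33, where ps is the price sellers receive.
Demand in terms of ps becomes qd = 920 − 8(ps − 33) = 1184 - 8ps. Setting this equal to supply: 1184 - 8ps = -264 + 8ps, so ps = 90.5.
Buyers pay pb = 90.5 − 33 = 57.5; q' = -264 + 8·90.5 = 460.
The subsidy expands output by 460 − 328 = 132 past the efficient level; on those units the gap between marginal cost and willingness to pay runs from 0 up to 33.
DWL = ½ × 33 × 132 = 2178.

Deadweight loss = 2178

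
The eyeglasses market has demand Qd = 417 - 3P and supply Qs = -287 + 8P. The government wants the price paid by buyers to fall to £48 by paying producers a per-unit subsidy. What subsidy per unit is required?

At a buyer price of 48, quantity demanded is 417 − 3·48 = 273.
Sellers supply 273 only when they receive Ps with -287 + 8·Ps = 273, i.e. Ps = 70.
s = Ps − Pb = 70 − 48 = 22.

Required subsidy s = £22 per unit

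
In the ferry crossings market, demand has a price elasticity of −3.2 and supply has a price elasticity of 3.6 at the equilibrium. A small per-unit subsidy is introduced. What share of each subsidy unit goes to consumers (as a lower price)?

For a small subsidy around the equilibrium, the benefit split depends on the relative slopes, which at a point are proportional to the elasticities.
Buyer share = εs/(εs + |εd|) = 3.6/(3.6 + 3.2) = 9/17; seller share = |εd|/(εs + |εd|) = 8/17.

Consumer share = 9/17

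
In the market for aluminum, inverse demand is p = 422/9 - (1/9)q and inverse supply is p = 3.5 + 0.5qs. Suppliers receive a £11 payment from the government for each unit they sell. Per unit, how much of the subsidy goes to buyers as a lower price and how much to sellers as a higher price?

Buyers gain £2 per unit; sellers gain £9 per unit

Pre-subsidy: 422/9 - (1/9)q = 3.5 + 0.5q gives q* = 71 and p* = 39.
With the subsidy, sellers receive ps = pb + 11 for each unit, where pb is the price buyers pay.
On the curves, pb = 422/9 - (1/9)q and ps = 3.5 + 0.5q; the wedge ps − pb = 11 gives 3.5 + 0.5q − (422/9 - (1/9)q) = 11, so q' = 89.
Then pb = 422/9 − (1/9)·89 = 37 and ps = 3.5 + 0.5·89 = 48.
Buyers' price falls by p* − pb = 39 − 37 = 2; sellers' price rises by ps − p* = 48 − 39 = 9.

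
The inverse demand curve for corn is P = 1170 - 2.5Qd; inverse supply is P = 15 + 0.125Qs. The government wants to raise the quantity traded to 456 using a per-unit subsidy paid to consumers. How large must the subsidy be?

Required subsidy s = 42 per unit

At Q = 456, from the demand curve buyers pay Pb = 1170 − 2.5·456 = 30; from the supply curve sellers need Ps = 15 + 0.125·456 = 72.
The subsidy must fill the gap: s = Ps − Pb = 72 − 30 = 42.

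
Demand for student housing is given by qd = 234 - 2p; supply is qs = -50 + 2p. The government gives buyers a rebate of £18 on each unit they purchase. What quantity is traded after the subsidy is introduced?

Pre-subsidy: 234 - 2p = -50 + 2p gives p* = 71, q* = 92.
With the rebate, buyers effectively pay pb = ps − 18, where ps is the price sellers receive.
Demand in terms of ps becomes qd = 234 − 2(ps − 18) = 270 - 2ps. Setting this equal to supply: 270 - 2ps = -50 + 2ps, so ps = 80.
Buyers pay pb = 80 − 18 = 62; q' = -50 + 2·80 = 110.

q' = 110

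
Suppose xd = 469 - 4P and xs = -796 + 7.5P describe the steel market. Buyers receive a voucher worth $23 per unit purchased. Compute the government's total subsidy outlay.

Pre-subsidy: 469 - 4P = -796 + 7.5P gives P* = 110, x* = 29.
With the rebate, buyers effectively pay Pb = Ps − 23, where Ps is the price sellers receive.
Demand in terms of Ps becomes xd = 469 − 4(Ps − 23) = 561 - 4Ps. Setting this equal to supply: 561 - 4Ps = -796 + 7.5Ps, so Ps = 118.
Buyers pay Pb = 118 − 23 = 95; x' = -796 + 7.5·118 = 89.
Government outlay = subsidy × quantity = 23 × 89 = 2047.

Government cost = $2047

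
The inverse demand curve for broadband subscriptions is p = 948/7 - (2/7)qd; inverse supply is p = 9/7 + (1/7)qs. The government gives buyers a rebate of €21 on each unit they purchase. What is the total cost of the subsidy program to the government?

Government cost = €7602

Pre-subsidy: 948/7 - (2/7)q = 9/7 + (1/7)q gives q* = 313 and p* = 46.
With the rebate, buyers effectively pay pb = ps − 21, where ps is the price sellers receive.
On the curves, pb = 948/7 - (2/7)q and ps = 9/7 + (1/7)q; the wedge ps − pb = 21 gives 9/7 + (1/7)q − (948/7 - (2/7)q) = 21, so q' = 362.
Then pb = 948/7 − (2/7)·362 = 32 and ps = 9/7 + (1/7)·362 = 53.
Government outlay = subsidy × quantity = 21 × 362 = 7602.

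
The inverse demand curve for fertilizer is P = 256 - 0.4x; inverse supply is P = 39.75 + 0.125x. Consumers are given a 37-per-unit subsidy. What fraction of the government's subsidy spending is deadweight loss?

DWL / government spending = 74/1013

Pre-subsidy: 256 - 0.4x = 39.75 + 0.125x gives x* = 8650/21 and P* = 1916/21.
With the rebate, buyers effectively pay Pb = Ps − 37, where Ps is the price sellers receive.
On the curves, Pb = 256 - 0.4x and Ps = 39.75 + 0.125x; the wedge Ps − Pb = 37 gives 39.75 + 0.125x − (256 - 0.4x) = 37, so x' = 10130/21.
Then Pb = 256 − 0.4·(10130/21) = 1324/21 and Ps = 39.75 + 0.125·(10130/21) = 2101/21.
ΔCS = ½(8650/21 + 10130/21)(1916/21 − 1324/21) = 1852960/147; ΔPS = ½(8650/21 + 10130/21)(2101/21 − 1916/21) = 579050/147.
Government spending = 37 × 10130/21 = 374810/21.
DWL = ½ × 37 × (10130/21 − 8650/21) = 27380/21; fraction = (27380/21) / (374810/21) = 74/1013.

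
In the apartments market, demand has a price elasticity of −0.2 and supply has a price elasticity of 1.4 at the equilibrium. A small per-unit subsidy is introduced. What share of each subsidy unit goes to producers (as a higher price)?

Producer share = 0.125

For a small subsidy around the equilibrium, the benefit split depends on the relative slopes, which at a point are proportional to the elasticities.
Buyer share = εs/(εs + |εd|) = 1.4/(1.4 + 0.2) = 0.875; seller share = |εd|/(εs + |εd|) = 0.125.
So producers capture 0.125 of the subsidy.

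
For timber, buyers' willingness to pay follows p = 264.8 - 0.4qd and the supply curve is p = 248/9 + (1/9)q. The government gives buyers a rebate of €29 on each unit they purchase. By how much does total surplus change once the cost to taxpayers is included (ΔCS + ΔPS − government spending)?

Net change in total surplus = -37845/46

Pre-subsidy: 264.8 - 0.4q = 248/9 + (1/9)q gives q* = 10676/23 and p* = 1820/23.
With the rebate, buyers effectively pay pb = ps − 29, where ps is the price sellers receive.
On the curves, pb = 264.8 - 0.4q and ps = 248/9 + (1/9)q; the wedge ps − pb = 29 gives 248/9 + (1/9)q − (264.8 - 0.4q) = 29, so q' = 11981/23.
Then pb = 264.8 − 0.4·(11981/23) = 1298/23 and ps = 248/9 + (1/9)·(11981/23) = 1965/23.
ΔCS = ½(10676/23 + 11981/23)(1820/23 − 1298/23) = 5913477/529; ΔPS = ½(10676/23 + 11981/23)(1965/23 − 1820/23) = 3285265/1058.
Government spending = 29 × 11981/23 = 347449/23.
Net change = 5913477/529 + 3285265/1058 − 347449/23 = -37845/46. The loss equals the DWL triangle ½·29·1305/23.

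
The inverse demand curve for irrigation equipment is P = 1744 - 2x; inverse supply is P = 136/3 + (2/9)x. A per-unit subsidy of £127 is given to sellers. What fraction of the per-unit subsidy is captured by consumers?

Consumer share = 0.9

Pre-subsidy: 1744 - 2x = 136/3 + (2/9)x gives x* = 764.4 and P* = 215.2.
With the subsidy, sellers receive Ps = Pb + 127 for each unit, where Pb is the price buyers pay.
On the curves, Pb = 1744 - 2x and Ps = 136/3 + (2/9)x; the wedge Ps − Pb = 127 gives 136/3 + (2/9)x − (1744 - 2x) = 127, so x' = 821.55.
Then Pb = 1744 − 2·821.55 = 100.9 and Ps = 136/3 + (2/9)·821.55 = 227.9.
Buyers' price falls by P* − Pb = 215.2 − 100.9 = 114.3; sellers' price rises by Ps − P* = 227.9 − 215.2 = 12.7.
So consumers capture 114.3/127 = 0.9 of each unit of subsidy.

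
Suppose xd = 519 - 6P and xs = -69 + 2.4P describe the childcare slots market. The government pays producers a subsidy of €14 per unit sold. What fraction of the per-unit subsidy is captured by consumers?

Pre-subsidy: 519 - 6P = -69 + 2.4P gives P* = 70, x* = 99.
With the subsidy, sellers receive Ps = Pb + 14 for each unit, where Pb is the price buyers pay.
Supply in terms of Pb becomes xs = -69 + 2.4(Pb + 14) = -35.4 + 2.4Pb. Setting this equal to demand: 519 - 6Pb = -35.4 + 2.4Pb, so Pb = 66.
Sellers receive Ps = 66 + 14 = 80; x' = 519 − 6·66 = 123.
Buyers' price falls by P* − Pb = 70 − 66 = 4; sellers' price rises by Ps − P* = 80 − 70 = 10.
So consumers capture 4/14 = 2/7 of each unit of subsidy.

Consumer share = 2/7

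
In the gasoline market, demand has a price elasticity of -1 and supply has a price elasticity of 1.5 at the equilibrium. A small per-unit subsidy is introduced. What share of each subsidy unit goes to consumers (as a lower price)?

Consumer share = 0.6

For a small subsidy around the equilibrium, the benefit split depends on the relative slopes, which at a point are proportional to the elasticities.
Buyer share = εs/(εs + |εd|) = 1.5/(1.5 + 1) = 0.6; seller share = |εd|/(εs + |εd|) = 0.4.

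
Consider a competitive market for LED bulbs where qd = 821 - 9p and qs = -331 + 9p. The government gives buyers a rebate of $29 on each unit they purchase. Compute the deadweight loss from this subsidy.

Pre-subsidy: 821 - 9p = -331 + 9p gives p* = 64, q* = 245.
With the rebate, buyers effectively pay pb = ps − 29, where ps is the price sellers receive.
Demand in terms of ps becomes qd = 821 − 9(ps − 29) = 1082 - 9ps. Setting this equal to supply: 1082 - 9ps = -331 + 9ps, so ps = 78.5.
Buyers pay pb = 78.5 − 29 = 49.5; q' = -331 + 9·78.5 = 375.5.
The subsidy expands output by 375.5 − 245 = 130.5 past the efficient level; on those units the gap between marginal cost and willingness to pay runs from 0 up to 29.
DWL = ½ × 29 × 130.5 = 1892.25.

Deadweight loss = $1892.25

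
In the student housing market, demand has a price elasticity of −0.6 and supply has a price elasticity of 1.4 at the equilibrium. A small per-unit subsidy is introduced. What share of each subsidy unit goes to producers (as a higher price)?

Producer share = 0.3

For a small subsidy around the equilibrium, the benefit split depends on the relative slopes, which at a point are proportional to the elasticities.
Buyer share = εs/(εs + |εd|) = 1.4/(1.4 + 0.6) = 0.7; seller share = |εd|/(εs + |εd|) = 0.3.
So producers capture 0.3 of the subsidy.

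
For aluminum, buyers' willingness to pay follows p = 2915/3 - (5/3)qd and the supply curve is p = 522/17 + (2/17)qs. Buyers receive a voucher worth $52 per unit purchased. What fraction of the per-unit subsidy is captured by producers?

Producer share = 6/91

Pre-subsidy: 2915/3 - (5/3)q = 522/17 + (2/17)q gives q* = 47989/91 and p* = 8440/91.
With the rebate, buyers effectively pay pb = ps − 52, where ps is the price sellers receive.
On the curves, pb = 2915/3 - (5/3)q and ps = 522/17 + (2/17)q; the wedge ps − pb = 52 gives 522/17 + (2/17)q − (2915/3 - (5/3)q) = 52, so q' = 50641/91.
Then pb = 2915/3 − (5/3)·(50641/91) = 4020/91 and ps = 522/17 + (2/17)·(50641/91) = 8752/91.
Buyers' price falls by p* − pb = 8440/91 − 4020/91 = 340/7; sellers' price rises by ps − p* = 8752/91 − 8440/91 = 24/7.
So producers capture (24/7)/52 = 6/91 of each unit of subsidy.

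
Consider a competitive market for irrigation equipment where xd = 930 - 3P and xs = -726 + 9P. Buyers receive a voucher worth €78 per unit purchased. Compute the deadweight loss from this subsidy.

Pre-subsidy: 930 - 3P = -726 + 9P gives P* = 138, x* = 516.
With the rebate, buyers effectively pay Pb = Ps − 78, where Ps is the price sellers receive.
Demand in terms of Ps becomes xd = 930 − 3(Ps − 78) = 1164 - 3Ps. Setting this equal to supply: 1164 - 3Ps = -726 + 9Ps, so Ps = 157.5.
Buyers pay Pb = 157.5 − 78 = 79.5; x' = -726 + 9·157.5 = 691.5.
The subsidy expands output by 691.5 − 516 = 175.5 past the efficient level; on those units the gap between marginal cost and willingness to pay runs from 0 up to 78.
DWL = ½ × 78 × 175.5 = 6844.5.

Deadweight loss = €6844.5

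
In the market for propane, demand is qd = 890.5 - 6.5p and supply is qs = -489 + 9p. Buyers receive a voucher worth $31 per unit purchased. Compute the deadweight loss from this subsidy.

Pre-subsidy: 890.5 - 6.5p = -489 + 9p gives p* = 89, q* = 312.
With the rebate, buyers effectively pay pb = ps − 31, where ps is the price sellers receive.
Demand in terms of ps becomes qd = 890.5 − 6.5(ps − 31) = 1092 - 6.5ps. Setting this equal to supply: 1092 - 6.5ps = -489 + 9ps, so ps = 102.
Buyers pay pb = 102 − 31 = 71; q' = -489 + 9·102 = 429.
The subsidy expands output by 429 − 312 = 117 past the efficient level; on those units the gap between marginal cost and willingness to pay runs from 0 up to 31.
DWL = ½ × 31 × 117 = 1813.5.

Deadweight loss = $1813.5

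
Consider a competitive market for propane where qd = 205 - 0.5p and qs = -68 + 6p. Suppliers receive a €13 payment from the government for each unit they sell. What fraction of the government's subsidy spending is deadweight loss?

DWL / government spending = 3/190

Pre-subsidy: 205 - 0.5p = -68 + 6p gives p* = 42, q* = 184.
With the subsidy, sellers receive ps = pb + 13 for each unit, where pb is the price buyers pay.
Supply in terms of pb becomes qs = -68 + 6(pb + 13) = 10 + 6pb. Setting this equal to demand: 205 - 0.5pb = 10 + 6pb, so pb = 30.
Sellers receive ps = 30 + 13 = 43; q' = 205 − 0.5·30 = 190.
ΔCS = ½(184 + 190)(42 − 30) = 2244; ΔPS = ½(184 + 190)(43 − 42) = 187.
Government spending = 13 × 190 = 2470.
DWL = ½ × 13 × (190 − 184) = 39; fraction = 39 / 2470 = 3/190.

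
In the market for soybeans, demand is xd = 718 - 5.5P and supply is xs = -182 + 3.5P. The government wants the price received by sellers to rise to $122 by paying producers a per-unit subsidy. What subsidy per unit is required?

At a seller price of 122, quantity supplied is -182 + 3.5·122 = 245.
Buyers absorb 245 only when they pay Pb with 718 − 5.5·Pb = 245, i.e. Pb = 86.
s = Ps − Pb = 122 − 86 = 36.

Required subsidy s = $36 per unit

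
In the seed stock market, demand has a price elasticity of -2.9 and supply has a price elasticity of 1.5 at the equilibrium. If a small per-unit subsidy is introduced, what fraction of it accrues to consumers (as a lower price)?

Consumer share = 15/44

For a small subsidy around the equilibrium, the benefit split depends on the relative slopes, which at a point are proportional to the elasticities.
Buyer share = εs/(εs + |εd|) = 1.5/(1.5 + 2.9) = 15/44; seller share = |εd|/(εs + |εd|) = 29/44.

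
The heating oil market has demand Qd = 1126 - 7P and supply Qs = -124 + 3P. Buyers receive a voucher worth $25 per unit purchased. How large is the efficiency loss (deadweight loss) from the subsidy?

Deadweight loss = $656.25

Pre-subsidy: 1126 - 7P = -124 + 3P gives P* = 125, Q* = 251.
With the rebate, buyers effectively pay Pb = Ps − 25, where Ps is the price sellers receive.
Demand in terms of Ps becomes Qd = 1126 − 7(Ps − 25) = 1301 - 7Ps. Setting this equal to supply: 1301 - 7Ps = -124 + 3Ps, so Ps = 142.5.
Buyers pay Pb = 142.5 − 25 = 117.5; Q' = -124 + 3·142.5 = 303.5.
The subsidy expands output by 303.5 − 251 = 52.5 past the efficient level; on those units the gap between marginal cost and willingness to pay runs from 0 up to 25.
DWL = ½ × 25 × 52.5 = 656.25.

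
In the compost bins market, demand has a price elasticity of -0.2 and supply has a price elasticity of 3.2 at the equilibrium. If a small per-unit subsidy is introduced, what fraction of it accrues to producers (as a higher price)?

Producer share = 1/17

For a small subsidy around the equilibrium, the benefit split depends on the relative slopes, which at a point are proportional to the elasticities.
Buyer share = εs/(εs + |εd|) = 3.2/(3.2 + 0.2) = 16/17; seller share = |εd|/(εs + |εd|) = 1/17.
So producers capture 1/17 of the subsidy.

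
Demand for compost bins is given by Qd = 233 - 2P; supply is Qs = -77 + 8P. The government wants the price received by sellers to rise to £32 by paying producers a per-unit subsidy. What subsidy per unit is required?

At a seller price of 32, quantity supplied is -77 + 8·32 = 179.
Buyers absorb 179 only when they pay Pb with 233 − 2·Pb = 179, i.e. Pb = 27.
s = Ps − Pb = 32 − 27 = 5.

Required subsidy s = £5 per unit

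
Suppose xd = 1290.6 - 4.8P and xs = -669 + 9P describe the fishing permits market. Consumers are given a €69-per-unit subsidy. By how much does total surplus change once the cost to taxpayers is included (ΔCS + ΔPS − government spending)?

Pre-subsidy: 1290.6 - 4.8P = -669 + 9P gives P* = 142, x* = 609.
With the rebate, buyers effectively pay Pb = Ps − 69, where Ps is the price sellers receive.
Demand in terms of Ps becomes xd = 1290.6 − 4.8(Ps − 69) = 1621.8 - 4.8Ps. Setting this equal to supply: 1621.8 - 4.8Ps = -669 + 9Ps, so Ps = 166.
Buyers pay Pb = 166 − 69 = 97; x' = -669 + 9·166 = 825.
ΔCS = ½(609 + 825)(142 − 97) = 32265; ΔPS = ½(609 + 825)(166 − 142) = 17208.
Government spending = 69 × 825 = 56925.
Net change = 32265 + 17208 − 56925 = -7452. The loss equals the DWL triangle ½·69·216.

Net change in total surplus = -€7452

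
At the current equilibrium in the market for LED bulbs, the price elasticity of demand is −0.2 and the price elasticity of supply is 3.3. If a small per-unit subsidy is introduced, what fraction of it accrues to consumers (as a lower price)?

Consumer share = 33/35

For a small subsidy around the equilibrium, the benefit split depends on the relative slopes, which at a point are proportional to the elasticities.
Buyer share = εs/(εs + |εd|) = 3.3/(3.3 + 0.2) = 33/35; seller share = |εd|/(εs + |εd|) = 2/35.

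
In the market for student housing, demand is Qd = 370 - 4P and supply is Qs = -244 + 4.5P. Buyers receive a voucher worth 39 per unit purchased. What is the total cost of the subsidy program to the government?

Pre-subsidy: 370 - 4P = -244 + 4.5P gives P* = 1228/17, Q* = 1378/17.
With the rebate, buyers effectively pay Pb = Ps − 39, where Ps is the price sellers receive.
Demand in terms of Ps becomes Qd = 370 − 4(Ps − 39) = 526 - 4Ps. Setting this equal to supply: 526 - 4Ps = -244 + 4.5Ps, so Ps = 1540/17.
Buyers pay Pb = 1540/17 − 39 = 877/17; Q' = -244 + 4.5·(1540/17) = 2782/17.
Government outlay = subsidy × quantity = 39 × 2782/17 = 108498/17.

Government cost = 108498/17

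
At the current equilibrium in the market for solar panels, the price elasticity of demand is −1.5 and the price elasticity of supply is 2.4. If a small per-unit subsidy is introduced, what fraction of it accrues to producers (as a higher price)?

Producer share = 5/13

For a small subsidy around the equilibrium, the benefit split depends on the relative slopes, which at a point are proportional to the elasticities.
Buyer share = εs/(εs + |εd|) = 2.4/(2.4 + 1.5) = 8/13; seller share = |εd|/(εs + |εd|) = 5/13.
So producers capture 5/13 of the subsidy.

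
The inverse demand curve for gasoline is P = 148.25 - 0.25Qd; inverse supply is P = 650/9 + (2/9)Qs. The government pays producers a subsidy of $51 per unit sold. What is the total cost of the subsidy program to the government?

Pre-subsidy: 148.25 - 0.25Q = 650/9 + (2/9)Q gives Q* = 161 and P* = 108.
With the subsidy, sellers receive Ps = Pb + 51 for each unit, where Pb is the price buyers pay.
On the curves, Pb = 148.25 - 0.25Q and Ps = 650/9 + (2/9)Q; the wedge Ps − Pb = 51 gives 650/9 + (2/9)Q − (148.25 - 0.25Q) = 51, so Q' = 269.
Then Pb = 148.25 − 0.25·269 = 81 and Ps = 650/9 + (2/9)·269 = 132.
Government outlay = subsidy × quantity = 51 × 269 = 13719.

Government cost = $13719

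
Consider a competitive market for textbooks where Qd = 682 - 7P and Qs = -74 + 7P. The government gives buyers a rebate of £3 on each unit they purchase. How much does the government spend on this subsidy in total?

Government cost = £943.5

Pre-subsidy: 682 - 7P = -74 + 7P gives P* = 54, Q* = 304.
With the rebate, buyers effectively pay Pb = Ps − 3, where Ps is the price sellers receive.
Demand in terms of Ps becomes Qd = 682 − 7(Ps − 3) = 703 - 7Ps. Setting this equal to supply: 703 - 7Ps = -74 + 7Ps, so Ps = 55.5.
Buyers pay Pb = 55.5 − 3 = 52.5; Q' = -74 + 7·55.5 = 314.5.
Government outlay = subsidy × quantity = 3 × 314.5 = 943.5.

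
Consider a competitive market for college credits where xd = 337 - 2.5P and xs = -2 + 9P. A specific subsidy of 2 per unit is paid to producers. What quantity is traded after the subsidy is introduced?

x' = 6146/23

Pre-subsidy: 337 - 2.5P = -2 + 9P gives P* = 678/23, x* = 6056/23.
With the subsidy, sellers receive Ps = Pb + 2 for each unit, where Pb is the price buyers pay.
Supply in terms of Pb becomes xs = -2 + 9(Pb + 2) = 16 + 9Pb. Setting this equal to demand: 337 - 2.5Pb = 16 + 9Pb, so Pb = 642/23.
Sellers receive Ps = 642/23 + 2 = 688/23; x' = 337 − 2.5·(642/23) = 6146/23.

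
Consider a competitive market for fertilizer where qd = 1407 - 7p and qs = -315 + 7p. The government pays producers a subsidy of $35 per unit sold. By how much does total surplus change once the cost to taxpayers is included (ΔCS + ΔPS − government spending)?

Net change in total surplus = -$2143.75

Pre-subsidy: 1407 - 7p = -315 + 7p gives p* = 123, q* = 546.
With the subsidy, sellers receive ps = pb + 35 for each unit, where pb is the price buyers pay.
Supply in terms of pb becomes qs = -315 + 7(pb + 35) = -70 + 7pb. Setting this equal to demand: 1407 - 7pb = -70 + 7pb, so pb = 105.5.
Sellers receive ps = 105.5 + 35 = 140.5; q' = 1407 − 7·105.5 = 668.5.
ΔCS = ½(546 + 668.5)(123 − 105.5) = 10626.875; ΔPS = ½(546 + 668.5)(140.5 − 123) = 10626.875.
Government spending = 35 × 668.5 = 23397.5.
Net change = 10626.875 + 10626.875 − 23397.5 = -2143.75. The loss equals the DWL triangle ½·35·122.5.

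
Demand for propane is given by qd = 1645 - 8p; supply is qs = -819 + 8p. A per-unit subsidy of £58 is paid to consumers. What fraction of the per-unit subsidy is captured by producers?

Producer share = 0.5

Pre-subsidy: 1645 - 8p = -819 + 8p gives p* = 154, q* = 413.
With the rebate, buyers effectively pay pb = ps − 58, where ps is the price sellers receive.
Demand in terms of ps becomes qd = 1645 − 8(ps − 58) = 2109 - 8ps. Setting this equal to supply: 2109 - 8ps = -819 + 8ps, so ps = 183.
Buyers pay pb = 183 − 58 = 125; q' = -819 + 8·183 = 645.
Buyers' price falls by p* − pb = 154 − 125 = 29; sellers' price rises by ps − p* = 183 − 154 = 29.
So producers capture 29/58 = 0.5 of each unit of subsidy.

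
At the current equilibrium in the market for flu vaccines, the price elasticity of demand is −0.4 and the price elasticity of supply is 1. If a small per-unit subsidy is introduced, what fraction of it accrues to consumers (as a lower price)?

For a small subsidy around the equilibrium, the benefit split depends on the relative slopes, which at a point are proportional to the elasticities.
Buyer share = εs/(εs + |εd|) = 1/(1 + 0.4) = 5/7; seller share = |εd|/(εs + |εd|) = 2/7.

Consumer share = 5/7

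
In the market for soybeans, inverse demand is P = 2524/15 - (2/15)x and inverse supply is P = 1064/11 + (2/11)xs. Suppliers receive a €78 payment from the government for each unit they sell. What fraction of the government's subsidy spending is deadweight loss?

DWL / government spending = 495/1898

Pre-subsidy: 2524/15 - (2/15)x = 1064/11 + (2/11)x gives x* = 227 and P* = 138.
With the subsidy, sellers receive Ps = Pb + 78 for each unit, where Pb is the price buyers pay.
On the curves, Pb = 2524/15 - (2/15)x and Ps = 1064/11 + (2/11)x; the wedge Ps − Pb = 78 gives 1064/11 + (2/11)x − (2524/15 - (2/15)x) = 78, so x' = 474.5.
Then Pb = 2524/15 − (2/15)·474.5 = 105 and Ps = 1064/11 + (2/11)·474.5 = 183.
ΔCS = ½(227 + 474.5)(138 − 105) = 11574.75; ΔPS = ½(227 + 474.5)(183 − 138) = 15783.75.
Government spending = 78 × 474.5 = 37011.
DWL = ½ × 78 × (474.5 − 227) = 9652.5; fraction = 9652.5 / 37011 = 495/1898.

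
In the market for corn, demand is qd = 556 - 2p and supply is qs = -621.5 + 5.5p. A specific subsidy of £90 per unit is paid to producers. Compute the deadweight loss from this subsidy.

Pre-subsidy: 556 - 2p = -621.5 + 5.5p gives p* = 157, q* = 242.
With the subsidy, sellers receive ps = pb + 90 for each unit, where pb is the price buyers pay.
Supply in terms of pb becomes qs = -621.5 + 5.5(pb + 90) = -126.5 + 5.5pb. Setting this equal to demand: 556 - 2pb = -126.5 + 5.5pb, so pb = 91.
Sellers receive ps = 91 + 90 = 181; q' = 556 − 2·91 = 374.
The subsidy expands output by 374 − 242 = 132 past the efficient level; on those units the gap between marginal cost and willingness to pay runs from 0 up to 90.
DWL = ½ × 90 × 132 = 5940.

Deadweight loss = £5940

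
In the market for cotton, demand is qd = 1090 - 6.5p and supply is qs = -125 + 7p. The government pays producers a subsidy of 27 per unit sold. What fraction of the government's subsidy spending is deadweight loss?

DWL / government spending = 91/1192

Pre-subsidy: 1090 - 6.5p = -125 + 7p gives p* = 90, q* = 505.
With the subsidy, sellers receive ps = pb + 27 for each unit, where pb is the price buyers pay.
Supply in terms of pb becomes qs = -125 + 7(pb + 27) = 64 + 7pb. Setting this equal to demand: 1090 - 6.5pb = 64 + 7pb, so pb = 76.
Sellers receive ps = 76 + 27 = 103; q' = 1090 − 6.5·76 = 596.
ΔCS = ½(505 + 596)(90 − 76) = 7707; ΔPS = ½(505 + 596)(103 − 90) = 7156.5.
Government spending = 27 × 596 = 16092.
DWL = ½ × 27 × (596 − 505) = 1228.5; fraction = 1228.5 / 16092 = 91/1192.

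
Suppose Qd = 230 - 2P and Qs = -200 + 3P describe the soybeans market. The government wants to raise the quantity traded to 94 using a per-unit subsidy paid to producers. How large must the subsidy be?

Required subsidy s = 30 per unit

At Q = 94, invert demand for the buyer price: Pb = (230 − 94)/2 = 68; invert supply for the seller price: Ps = (94 − (-200))/3 = 98.
The subsidy must fill the gap: s = Ps − Pb = 98 − 68 = 30.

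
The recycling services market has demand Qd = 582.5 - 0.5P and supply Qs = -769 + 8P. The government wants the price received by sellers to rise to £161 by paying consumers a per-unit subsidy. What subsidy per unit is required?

At a seller price of 161, quantity supplied is -769 + 8·161 = 519.
Buyers absorb 519 only when they pay Pb with 582.5 − 0.5·Pb = 519, i.e. Pb = 127.
s = Ps − Pb = 161 − 127 = 34.

Required subsidy s = £34 per unit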